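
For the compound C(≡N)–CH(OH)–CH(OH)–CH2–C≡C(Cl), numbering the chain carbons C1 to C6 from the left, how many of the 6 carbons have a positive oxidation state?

2

Tallying each carbon's bonds:
C1: 1C, 3N → 0 + 3 = +3
C2: 2C, 1H, 1O → 0 − 1 + 1 = 0
C3: 2C, 1H, 1O → 0 − 1 + 1 = 0
C4: 2C, 2H → 0 − 2 = -2
C5: 4C → 0 = 0
C6: 3C, 1Cl → 0 + 1 = +1
2 carbons (C1, C6) meet the condition.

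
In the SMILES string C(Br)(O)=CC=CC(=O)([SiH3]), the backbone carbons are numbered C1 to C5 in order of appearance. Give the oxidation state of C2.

Assign +1 per bond to O/N/halogen, −1 per bond to H or an electropositive element, and 0 per bond to carbon.
C2 has a double bond to C (2×0 = 0), one bond to C (0), one bond to H (-1).
Oxidation state = 0 + 0 − 1 = -1.

-1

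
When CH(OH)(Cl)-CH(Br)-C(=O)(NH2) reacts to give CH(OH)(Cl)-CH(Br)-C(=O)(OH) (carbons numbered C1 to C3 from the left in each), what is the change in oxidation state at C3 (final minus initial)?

Before: C3 has 1 bond to C, 2 bonds to O, 1 bond to N → oxidation state +3.
After: C3 has 1 bond to C, 3 bonds to O → oxidation state +3.
Δ = +3 − (+3) = 0, so no net redox change at C3.

0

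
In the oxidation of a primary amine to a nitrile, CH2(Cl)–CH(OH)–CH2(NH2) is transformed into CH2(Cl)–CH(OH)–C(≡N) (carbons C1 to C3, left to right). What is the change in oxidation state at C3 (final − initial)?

Before: C3 has 1 bond to C, 2 bonds to H, 1 bond to N → oxidation state -1.
After: C3 has 1 bond to C, 3 bonds to N → oxidation state +3.
Δ = +3 − (-1) = +4, so this is an oxidation at C3.

+4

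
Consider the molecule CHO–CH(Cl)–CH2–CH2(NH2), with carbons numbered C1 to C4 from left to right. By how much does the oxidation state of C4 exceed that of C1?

C4: 1C, 2H, 1N → 0 − 2 + 1 = -1
C1: 1C, 1H, 2O → 0 − 1 + 2 = +1
Difference: -1 − (+1) = -2.

-2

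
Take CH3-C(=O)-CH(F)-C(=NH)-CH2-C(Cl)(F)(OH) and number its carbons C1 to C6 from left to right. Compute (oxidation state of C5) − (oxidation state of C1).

C5: 2C, 2H → 0 − 2 = -2
C1: 1C, 3H → 0 − 3 = -3
Difference: -2 − (-3) = +1.

+1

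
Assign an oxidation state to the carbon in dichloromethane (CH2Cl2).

0

The carbon has one bond to H (-1), one bond to H (-1), one bond to Cl (+1), one bond to Cl (+1).
Oxidation state = -1 − 1 + 1 + 1 = 0.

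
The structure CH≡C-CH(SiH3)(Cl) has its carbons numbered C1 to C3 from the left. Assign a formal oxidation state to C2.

Count +1 for every bond to an atom more electronegative than carbon and −1 for every bond to one less electronegative; C–C bonds are 0.
C2 has a triple bond to C (3×0 = 0), one bond to C (0).
Oxidation state = 0 + 0 = 0.

0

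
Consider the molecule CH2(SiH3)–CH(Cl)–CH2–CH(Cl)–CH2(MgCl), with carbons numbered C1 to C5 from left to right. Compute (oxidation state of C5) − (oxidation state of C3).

-1

C5: 1C, 2H, 1Mg → 0 − 2 − 1 = -3
C3: 2C, 2H → 0 − 2 = -2
Difference: -3 − (-2) = -1.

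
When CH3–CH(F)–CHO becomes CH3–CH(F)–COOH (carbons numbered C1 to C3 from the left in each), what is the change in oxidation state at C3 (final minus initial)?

Before: C3 has 1 bond to C, 1 bond to H, 2 bonds to O → oxidation state +1.
After: C3 has 1 bond to C, 3 bonds to O → oxidation state +3.
Δ = +3 − (+1) = +2, so this is an oxidation at C3.

+2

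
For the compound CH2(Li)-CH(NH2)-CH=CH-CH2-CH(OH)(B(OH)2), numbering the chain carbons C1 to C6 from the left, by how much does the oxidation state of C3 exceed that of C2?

C3: 3C, 1H → 0 − 1 = -1
C2: 2C, 1H, 1N → 0 − 1 + 1 = 0
Difference: -1 − (0) = -1.

-1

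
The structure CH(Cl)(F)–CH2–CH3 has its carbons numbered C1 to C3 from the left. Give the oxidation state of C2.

C2 has one bond to C (0), one bond to C (0), one bond to H (-1), one bond to H (-1).
Oxidation state = 0 + 0 − 1 − 1 = -2.

-2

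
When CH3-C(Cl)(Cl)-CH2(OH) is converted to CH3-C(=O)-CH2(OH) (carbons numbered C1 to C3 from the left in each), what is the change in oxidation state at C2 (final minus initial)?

Before: C2 has 2 bonds to C, 2 bonds to Cl → oxidation state +2.
After: C2 has 2 bonds to C, 2 bonds to O → oxidation state +2.
Δ = +2 − (+2) = 0, so no net redox change at C2.

0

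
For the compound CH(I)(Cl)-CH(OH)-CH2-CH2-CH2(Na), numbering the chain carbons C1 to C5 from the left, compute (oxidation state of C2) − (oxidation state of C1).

-1

C2: 2C, 1H, 1O → 0 − 1 + 1 = 0
C1: 1C, 1H, 1Cl, 1I → 0 − 1 + 1 + 1 = +1
Difference: 0 − (+1) = -1.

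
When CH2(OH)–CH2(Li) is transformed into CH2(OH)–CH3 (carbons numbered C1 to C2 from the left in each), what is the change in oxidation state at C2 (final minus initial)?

Before: C2 has 1 bond to C, 2 bonds to H, 1 bond to Li → oxidation state -3.
After: C2 has 1 bond to C, 3 bonds to H → oxidation state -3.
Δ = -3 − (-3) = 0, so no net redox change at C2.

0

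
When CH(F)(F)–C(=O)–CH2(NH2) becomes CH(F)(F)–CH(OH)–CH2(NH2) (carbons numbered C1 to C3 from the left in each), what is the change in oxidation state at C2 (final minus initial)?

-2

Before: C2 has 2 bonds to C, 2 bonds to O → oxidation state +2.
After: C2 has 2 bonds to C, 1 bond to H, 1 bond to O → oxidation state 0.
Δ = 0 − (+2) = -2, so this is a reduction at C2.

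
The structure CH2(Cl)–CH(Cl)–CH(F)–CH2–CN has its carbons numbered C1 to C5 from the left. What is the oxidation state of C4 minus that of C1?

-1

C4: 2C, 2H → 0 − 2 = -2
C1: 1C, 2H, 1Cl → 0 − 2 + 1 = -1
Difference: -2 − (-1) = -1.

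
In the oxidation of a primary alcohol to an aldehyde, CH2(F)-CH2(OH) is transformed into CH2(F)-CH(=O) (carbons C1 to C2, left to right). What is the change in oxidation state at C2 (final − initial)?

Before: C2 has 1 bond to C, 2 bonds to H, 1 bond to O → oxidation state -1.
After: C2 has 1 bond to C, 1 bond to H, 2 bonds to O → oxidation state +1.
Δ = +1 − (-1) = +2, so this is an oxidation at C2.

+2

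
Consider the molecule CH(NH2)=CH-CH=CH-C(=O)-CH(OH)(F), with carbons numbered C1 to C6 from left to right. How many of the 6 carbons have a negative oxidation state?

Bonds to more-electronegative neighbours contribute +1 each, bonds to H or metals contribute −1 each, and C–C bonds contribute 0. Tallying each carbon:
C1: 2C, 1H, 1N → 0 − 1 + 1 = 0
C2: 3C, 1H → 0 − 1 = -1
C3: 3C, 1H → 0 − 1 = -1
C4: 3C, 1H → 0 − 1 = -1
C5: 2C, 2O → 0 + 2 = +2
C6: 1C, 1H, 1O, 1F → 0 − 1 + 1 + 1 = +1
3 carbons (C2, C3, C4) meet the condition.

3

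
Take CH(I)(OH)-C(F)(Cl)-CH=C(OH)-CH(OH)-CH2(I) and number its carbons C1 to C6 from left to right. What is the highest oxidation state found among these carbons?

+2

Bonds to more-electronegative neighbours contribute +1 each, bonds to H or metals contribute −1 each, and C–C bonds contribute 0. Tallying each carbon:
C1: 1C, 1H, 1O, 1I → 0 − 1 + 1 + 1 = +1
C2: 2C, 1F, 1Cl → 0 + 1 + 1 = +2
C3: 3C, 1H → 0 − 1 = -1
C4: 3C, 1O → 0 + 1 = +1
C5: 2C, 1H, 1O → 0 − 1 + 1 = 0
C6: 1C, 2H, 1I → 0 − 2 + 1 = -1
The highest value is +2.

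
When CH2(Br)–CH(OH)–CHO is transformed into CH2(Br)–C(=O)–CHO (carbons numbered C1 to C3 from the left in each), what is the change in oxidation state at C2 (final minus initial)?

Before: C2 has 2 bonds to C, 1 bond to H, 1 bond to O → oxidation state 0.
After: C2 has 2 bonds to C, 2 bonds to O → oxidation state +2.
Δ = +2 − (0) = +2, so this is an oxidation at C2.

+2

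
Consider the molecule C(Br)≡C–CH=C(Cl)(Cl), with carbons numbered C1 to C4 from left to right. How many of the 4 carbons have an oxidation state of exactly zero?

1

Tallying each carbon's bonds:
C1: 3C, 1Br → 0 + 1 = +1
C2: 4C → 0 = 0
C3: 3C, 1H → 0 − 1 = -1
C4: 2C, 2Cl → 0 + 2 = +2
1 carbon (C2) meets the condition.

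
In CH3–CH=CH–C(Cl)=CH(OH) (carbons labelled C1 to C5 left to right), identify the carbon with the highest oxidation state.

C4

Tallying each carbon's bonds:
C1: 1C, 3H → 0 − 3 = -3
C2: 3C, 1H → 0 − 1 = -1
C3: 3C, 1H → 0 − 1 = -1
C4: 3C, 1Cl → 0 + 1 = +1
C5: 2C, 1H, 1O → 0 − 1 + 1 = 0
The most oxidised carbon is C4 at +1.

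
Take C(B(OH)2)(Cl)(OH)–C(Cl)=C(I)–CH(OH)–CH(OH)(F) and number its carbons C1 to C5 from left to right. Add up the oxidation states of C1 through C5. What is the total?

+4

Tallying each carbon's bonds:
C1: 1C, 1O, 1Cl, 1B → 0 + 1 + 1 − 1 = +1
C2: 3C, 1Cl → 0 + 1 = +1
C3: 3C, 1I → 0 + 1 = +1
C4: 2C, 1H, 1O → 0 − 1 + 1 = 0
C5: 1C, 1H, 1O, 1F → 0 − 1 + 1 + 1 = +1
Sum = +1 + 1 + 1 + 0 + 1 = +4.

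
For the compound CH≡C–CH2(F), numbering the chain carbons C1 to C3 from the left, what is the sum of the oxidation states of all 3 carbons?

-2

Each bond to a more electronegative atom (O, N, halogen) counts +1, each bond to a less electronegative atom (H, metal, B, Si) counts −1, and each C–C bond counts 0. Tallying each carbon:
C1: 3C, 1H → 0 − 1 = -1
C2: 4C → 0 = 0
C3: 1C, 2H, 1F → 0 − 2 + 1 = -1
Sum = -1 + 0 − 1 = -2.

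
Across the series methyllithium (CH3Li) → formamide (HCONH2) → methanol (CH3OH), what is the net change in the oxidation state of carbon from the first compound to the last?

+2

Carbon oxidation states along the series — methyllithium: -4, formamide: +2, methanol: -2.
Net change = -2 − (-4) = +2.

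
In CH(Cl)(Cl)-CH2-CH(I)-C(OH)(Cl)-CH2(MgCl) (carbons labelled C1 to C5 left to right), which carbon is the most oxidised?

Tallying each carbon's bonds:
C1: 1C, 1H, 2Cl → 0 − 1 + 2 = +1
C2: 2C, 2H → 0 − 2 = -2
C3: 2C, 1H, 1I → 0 − 1 + 1 = 0
C4: 2C, 1O, 1Cl → 0 + 1 + 1 = +2
C5: 1C, 2H, 1Mg → 0 − 2 − 1 = -3
The most oxidised carbon is C4 at +2.

C4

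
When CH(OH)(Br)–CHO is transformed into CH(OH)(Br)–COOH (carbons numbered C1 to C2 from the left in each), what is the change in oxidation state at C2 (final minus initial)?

+2

Before: C2 has 1 bond to C, 1 bond to H, 2 bonds to O → oxidation state +1.
After: C2 has 1 bond to C, 3 bonds to O → oxidation state +3.
Δ = +3 − (+1) = +2, so this is an oxidation at C2.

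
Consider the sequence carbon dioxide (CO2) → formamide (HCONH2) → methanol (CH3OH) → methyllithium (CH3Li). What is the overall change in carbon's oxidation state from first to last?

-8

Carbon oxidation states along the series — carbon dioxide: +4, formamide: +2, methanol: -2, methyllithium: -4.
Net change = -4 − (+4) = -8.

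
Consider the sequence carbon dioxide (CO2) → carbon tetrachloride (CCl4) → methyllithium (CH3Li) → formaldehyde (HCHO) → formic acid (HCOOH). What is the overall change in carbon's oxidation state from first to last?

-2

Carbon oxidation states along the series — carbon dioxide: +4, carbon tetrachloride: +4, methyllithium: -4, formaldehyde: 0, formic acid: +2.
Net change = +2 − (+4) = -2.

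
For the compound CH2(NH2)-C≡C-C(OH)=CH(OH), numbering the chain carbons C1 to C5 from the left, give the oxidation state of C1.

-1

C1 has one bond to C (0), one bond to H (-1), one bond to N (+1), one bond to H (-1).
Oxidation state = 0 − 1 + 1 − 1 = -1.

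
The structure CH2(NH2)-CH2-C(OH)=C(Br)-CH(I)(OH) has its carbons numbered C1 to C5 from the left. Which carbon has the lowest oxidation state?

C2

Tallying each carbon's bonds:
C1: 1C, 2H, 1N → 0 − 2 + 1 = -1
C2: 2C, 2H → 0 − 2 = -2
C3: 3C, 1O → 0 + 1 = +1
C4: 3C, 1Br → 0 + 1 = +1
C5: 1C, 1H, 1O, 1I → 0 − 1 + 1 + 1 = +1
The most reduced carbon is C2 at -2.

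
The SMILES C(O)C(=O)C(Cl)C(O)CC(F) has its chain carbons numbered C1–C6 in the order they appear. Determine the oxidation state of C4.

C4 has one bond to C (0), one bond to C (0), one bond to H (-1), one bond to O (+1).
Oxidation state = 0 + 0 − 1 + 1 = 0.

0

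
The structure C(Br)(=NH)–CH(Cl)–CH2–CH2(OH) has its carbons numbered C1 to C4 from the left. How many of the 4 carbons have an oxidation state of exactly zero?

1

Tallying each carbon's bonds:
C1: 1C, 2N, 1Br → 0 + 2 + 1 = +3
C2: 2C, 1H, 1Cl → 0 − 1 + 1 = 0
C3: 2C, 2H → 0 − 2 = -2
C4: 1C, 2H, 1O → 0 − 2 + 1 = -1
1 carbon (C2) meets the condition.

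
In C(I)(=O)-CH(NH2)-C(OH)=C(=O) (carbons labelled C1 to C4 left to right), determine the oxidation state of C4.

Assign +1 per bond to O/N/halogen, −1 per bond to H or an electropositive element, and 0 per bond to carbon.
C4 has a double bond to C (2×0 = 0), a double bond to O (2×+1 = +2).
Oxidation state = 0 + 2 = +2.

+2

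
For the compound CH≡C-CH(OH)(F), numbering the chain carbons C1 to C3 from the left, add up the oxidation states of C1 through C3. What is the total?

0

Assign +1 per bond to O/N/halogen, −1 per bond to H or an electropositive element, and 0 per bond to carbon. Tallying each carbon:
C1: 3C, 1H → 0 − 1 = -1
C2: 4C → 0 = 0
C3: 1C, 1H, 1O, 1F → 0 − 1 + 1 + 1 = +1
Sum = -1 + 0 + 1 = 0.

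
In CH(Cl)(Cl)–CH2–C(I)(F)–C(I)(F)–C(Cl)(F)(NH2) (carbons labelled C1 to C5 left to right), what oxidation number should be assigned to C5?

+3

C5 has one bond to C (0), one bond to Cl (+1), one bond to F (+1), one bond to N (+1).
Oxidation state = 0 + 1 + 1 + 1 = +3.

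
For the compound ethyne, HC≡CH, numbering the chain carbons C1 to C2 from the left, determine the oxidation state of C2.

Count +1 for every bond to an atom more electronegative than carbon and −1 for every bond to one less electronegative; C–C bonds are 0.
C2 has one bond to H (-1), a triple bond to C (3×0 = 0).
Oxidation state = -1 + 0 = -1.

-1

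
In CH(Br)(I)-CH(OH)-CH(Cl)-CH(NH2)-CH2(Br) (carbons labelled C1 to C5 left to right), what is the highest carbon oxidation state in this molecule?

Assign +1 per bond to O/N/halogen, −1 per bond to H or an electropositive element, and 0 per bond to carbon. Tallying each carbon:
C1: 1C, 1H, 1Br, 1I → 0 − 1 + 1 + 1 = +1
C2: 2C, 1H, 1O → 0 − 1 + 1 = 0
C3: 2C, 1H, 1Cl → 0 − 1 + 1 = 0
C4: 2C, 1H, 1N → 0 − 1 + 1 = 0
C5: 1C, 2H, 1Br → 0 − 2 + 1 = -1
The highest value is +1.

+1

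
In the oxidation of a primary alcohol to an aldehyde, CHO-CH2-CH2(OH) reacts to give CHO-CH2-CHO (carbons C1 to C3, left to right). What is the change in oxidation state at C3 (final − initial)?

Before: C3 has 1 bond to C, 2 bonds to H, 1 bond to O → oxidation state -1.
After: C3 has 1 bond to C, 1 bond to H, 2 bonds to O → oxidation state +1.
Δ = +1 − (-1) = +2, so this is an oxidation at C3.

+2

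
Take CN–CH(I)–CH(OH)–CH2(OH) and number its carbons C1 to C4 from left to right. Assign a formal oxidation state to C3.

0

Count +1 for every bond to an atom more electronegative than carbon and −1 for every bond to one less electronegative; C–C bonds are 0.
C3 has one bond to C (0), one bond to C (0), one bond to O (+1), one bond to H (-1).
Oxidation state = 0 + 0 + 1 − 1 = 0.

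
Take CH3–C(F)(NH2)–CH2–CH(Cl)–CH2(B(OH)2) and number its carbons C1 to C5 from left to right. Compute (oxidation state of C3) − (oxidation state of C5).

C3: 2C, 2H → 0 − 2 = -2
C5: 1C, 2H, 1B → 0 − 2 − 1 = -3
Difference: -2 − (-3) = +1.

+1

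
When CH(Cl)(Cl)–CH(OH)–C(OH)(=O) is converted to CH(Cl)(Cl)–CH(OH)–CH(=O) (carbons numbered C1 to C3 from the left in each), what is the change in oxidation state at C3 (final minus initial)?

-2

Before: C3 has 1 bond to C, 3 bonds to O → oxidation state +3.
After: C3 has 1 bond to C, 1 bond to H, 2 bonds to O → oxidation state +1.
Δ = +1 − (+3) = -2, so this is a reduction at C3.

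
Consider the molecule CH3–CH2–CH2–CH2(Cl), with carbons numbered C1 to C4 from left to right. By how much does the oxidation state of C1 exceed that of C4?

C1: 1C, 3H → 0 − 3 = -3
C4: 1C, 2H, 1Cl → 0 − 2 + 1 = -1
Difference: -3 − (-1) = -2.

-2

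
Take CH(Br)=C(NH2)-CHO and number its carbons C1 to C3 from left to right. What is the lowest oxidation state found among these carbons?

0

Assign +1 per bond to O/N/halogen, −1 per bond to H or an electropositive element, and 0 per bond to carbon. Tallying each carbon:
C1: 2C, 1H, 1Br → 0 − 1 + 1 = 0
C2: 3C, 1N → 0 + 1 = +1
C3: 1C, 1H, 2O → 0 − 1 + 2 = +1
The lowest value is 0.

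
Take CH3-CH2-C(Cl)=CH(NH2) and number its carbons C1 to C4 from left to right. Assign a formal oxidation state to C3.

Count +1 for every bond to an atom more electronegative than carbon and −1 for every bond to one less electronegative; C–C bonds are 0.
C3 has one bond to C (0), a double bond to C (2×0 = 0), one bond to Cl (+1).
Oxidation state = 0 + 0 + 1 = +1.

+1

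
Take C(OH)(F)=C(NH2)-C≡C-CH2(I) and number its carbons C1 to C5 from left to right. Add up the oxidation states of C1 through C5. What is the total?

Count +1 for every bond to an atom more electronegative than carbon and −1 for every bond to one less electronegative; C–C bonds are 0. Tallying each carbon:
C1: 2C, 1O, 1F → 0 + 1 + 1 = +2
C2: 3C, 1N → 0 + 1 = +1
C3: 4C → 0 = 0
C4: 4C → 0 = 0
C5: 1C, 2H, 1I → 0 − 2 + 1 = -1
Sum = +2 + 1 + 0 + 0 − 1 = +2.

+2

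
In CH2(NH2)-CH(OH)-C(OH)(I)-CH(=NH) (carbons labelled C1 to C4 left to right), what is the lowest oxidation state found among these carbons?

Count +1 for every bond to an atom more electronegative than carbon and −1 for every bond to one less electronegative; C–C bonds are 0. Tallying each carbon:
C1: 1C, 2H, 1N → 0 − 2 + 1 = -1
C2: 2C, 1H, 1O → 0 − 1 + 1 = 0
C3: 2C, 1O, 1I → 0 + 1 + 1 = +2
C4: 1C, 1H, 2N → 0 − 1 + 2 = +1
The lowest value is -1.

-1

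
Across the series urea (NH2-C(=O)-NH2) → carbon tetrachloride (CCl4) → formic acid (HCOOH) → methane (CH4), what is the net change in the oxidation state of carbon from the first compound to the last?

-8

Carbon oxidation states along the series — urea: +4, carbon tetrachloride: +4, formic acid: +2, methane: -4.
Net change = -4 − (+4) = -8.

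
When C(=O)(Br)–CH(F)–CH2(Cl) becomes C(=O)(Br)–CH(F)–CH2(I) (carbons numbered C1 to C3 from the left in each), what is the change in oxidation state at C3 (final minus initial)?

Before: C3 has 1 bond to C, 2 bonds to H, 1 bond to Cl → oxidation state -1.
After: C3 has 1 bond to C, 2 bonds to H, 1 bond to I → oxidation state -1.
Δ = -1 − (-1) = 0, so no net redox change at C3.

0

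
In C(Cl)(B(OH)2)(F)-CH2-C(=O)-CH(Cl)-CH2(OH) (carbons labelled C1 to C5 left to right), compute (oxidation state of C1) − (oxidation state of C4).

C1: 1C, 1F, 1Cl, 1B → 0 + 1 + 1 − 1 = +1
C4: 2C, 1H, 1Cl → 0 − 1 + 1 = 0
Difference: +1 − (0) = +1.

+1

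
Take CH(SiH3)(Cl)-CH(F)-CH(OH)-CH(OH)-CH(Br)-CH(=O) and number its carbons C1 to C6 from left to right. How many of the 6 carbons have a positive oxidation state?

1

Tallying each carbon's bonds:
C1: 1C, 1H, 1Cl, 1Si → 0 − 1 + 1 − 1 = -1
C2: 2C, 1H, 1F → 0 − 1 + 1 = 0
C3: 2C, 1H, 1O → 0 − 1 + 1 = 0
C4: 2C, 1H, 1O → 0 − 1 + 1 = 0
C5: 2C, 1H, 1Br → 0 − 1 + 1 = 0
C6: 1C, 1H, 2O → 0 − 1 + 2 = +1
1 carbon (C6) meets the condition.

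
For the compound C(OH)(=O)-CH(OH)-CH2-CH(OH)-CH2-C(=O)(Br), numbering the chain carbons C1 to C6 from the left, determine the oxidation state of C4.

0

Count +1 for every bond to an atom more electronegative than carbon and −1 for every bond to one less electronegative; C–C bonds are 0.
C4 has one bond to C (0), one bond to C (0), one bond to O (+1), one bond to H (-1).
Oxidation state = 0 + 0 + 1 − 1 = 0.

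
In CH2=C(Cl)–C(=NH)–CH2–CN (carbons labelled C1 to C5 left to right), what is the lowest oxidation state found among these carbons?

Bonds to more-electronegative neighbours contribute +1 each, bonds to H or metals contribute −1 each, and C–C bonds contribute 0. Tallying each carbon:
C1: 2C, 2H → 0 − 2 = -2
C2: 3C, 1Cl → 0 + 1 = +1
C3: 2C, 2N → 0 + 2 = +2
C4: 2C, 2H → 0 − 2 = -2
C5: 1C, 3N → 0 + 3 = +3
The lowest value is -2.

-2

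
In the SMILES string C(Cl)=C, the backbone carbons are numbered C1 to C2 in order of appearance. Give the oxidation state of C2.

Each bond to a more electronegative atom (O, N, halogen) counts +1, each bond to a less electronegative atom (H, metal, B, Si) counts −1, and each C–C bond counts 0.
C2 has a double bond to C (2×0 = 0), one bond to H (-1), one bond to H (-1).
Oxidation state = 0 − 1 − 1 = -2.

-2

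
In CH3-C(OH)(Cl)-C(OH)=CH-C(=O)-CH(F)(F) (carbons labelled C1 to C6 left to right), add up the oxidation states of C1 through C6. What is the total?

Bonds to more-electronegative neighbours contribute +1 each, bonds to H or metals contribute −1 each, and C–C bonds contribute 0. Tallying each carbon:
C1: 1C, 3H → 0 − 3 = -3
C2: 2C, 1O, 1Cl → 0 + 1 + 1 = +2
C3: 3C, 1O → 0 + 1 = +1
C4: 3C, 1H → 0 − 1 = -1
C5: 2C, 2O → 0 + 2 = +2
C6: 1C, 1H, 2F → 0 − 1 + 2 = +1
Sum = -3 + 2 + 1 − 1 + 2 + 1 = +2.

+2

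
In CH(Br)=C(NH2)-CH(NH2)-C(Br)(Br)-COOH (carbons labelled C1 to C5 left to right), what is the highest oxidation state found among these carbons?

Each bond to a more electronegative atom (O, N, halogen) counts +1, each bond to a less electronegative atom (H, metal, B, Si) counts −1, and each C–C bond counts 0. Tallying each carbon:
C1: 2C, 1H, 1Br → 0 − 1 + 1 = 0
C2: 3C, 1N → 0 + 1 = +1
C3: 2C, 1H, 1N → 0 − 1 + 1 = 0
C4: 2C, 2Br → 0 + 2 = +2
C5: 1C, 3O → 0 + 3 = +3
The highest value is +3.

+3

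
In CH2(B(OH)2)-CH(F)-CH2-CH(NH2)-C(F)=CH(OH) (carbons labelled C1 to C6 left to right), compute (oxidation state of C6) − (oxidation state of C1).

C6: 2C, 1H, 1O → 0 − 1 + 1 = 0
C1: 1C, 2H, 1B → 0 − 2 − 1 = -3
Difference: 0 − (-3) = +3.

+3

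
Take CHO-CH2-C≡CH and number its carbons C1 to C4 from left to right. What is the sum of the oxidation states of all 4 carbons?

Tallying each carbon's bonds:
C1: 1C, 1H, 2O → 0 − 1 + 2 = +1
C2: 2C, 2H → 0 − 2 = -2
C3: 4C → 0 = 0
C4: 3C, 1H → 0 − 1 = -1
Sum = +1 − 2 + 0 − 1 = -2.

-2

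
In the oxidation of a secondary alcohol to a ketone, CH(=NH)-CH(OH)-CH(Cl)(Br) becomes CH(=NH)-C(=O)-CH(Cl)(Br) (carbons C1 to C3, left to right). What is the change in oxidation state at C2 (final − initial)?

Before: C2 has 2 bonds to C, 1 bond to H, 1 bond to O → oxidation state 0.
After: C2 has 2 bonds to C, 2 bonds to O → oxidation state +2.
Δ = +2 − (0) = +2, so this is an oxidation at C2.

+2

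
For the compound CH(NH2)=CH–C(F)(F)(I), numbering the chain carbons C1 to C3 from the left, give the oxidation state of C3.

Each bond to a more electronegative atom (O, N, halogen) counts +1, each bond to a less electronegative atom (H, metal, B, Si) counts −1, and each C–C bond counts 0.
C3 has one bond to C (0), one bond to F (+1), one bond to F (+1), one bond to I (+1).
Oxidation state = 0 + 1 + 1 + 1 = +3.

+3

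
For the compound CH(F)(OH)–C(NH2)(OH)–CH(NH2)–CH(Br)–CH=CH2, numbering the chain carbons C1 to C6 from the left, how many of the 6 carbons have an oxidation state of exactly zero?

Bonds to more-electronegative neighbours contribute +1 each, bonds to H or metals contribute −1 each, and C–C bonds contribute 0. Tallying each carbon:
C1: 1C, 1H, 1O, 1F → 0 − 1 + 1 + 1 = +1
C2: 2C, 1O, 1N → 0 + 1 + 1 = +2
C3: 2C, 1H, 1N → 0 − 1 + 1 = 0
C4: 2C, 1H, 1Br → 0 − 1 + 1 = 0
C5: 3C, 1H → 0 − 1 = -1
C6: 2C, 2H → 0 − 2 = -2
2 carbons (C3, C4) meet the condition.

2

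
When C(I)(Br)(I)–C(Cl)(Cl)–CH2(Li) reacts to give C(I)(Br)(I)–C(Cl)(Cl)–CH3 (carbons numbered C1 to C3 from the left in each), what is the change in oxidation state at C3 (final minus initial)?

Before: C3 has 1 bond to C, 2 bonds to H, 1 bond to Li → oxidation state -3.
After: C3 has 1 bond to C, 3 bonds to H → oxidation state -3.
Δ = -3 − (-3) = 0, so no net redox change at C3.

0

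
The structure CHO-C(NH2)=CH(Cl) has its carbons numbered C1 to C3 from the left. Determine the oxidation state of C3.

0

C3 has a double bond to C (2×0 = 0), one bond to H (-1), one bond to Cl (+1).
Oxidation state = 0 − 1 + 1 = 0.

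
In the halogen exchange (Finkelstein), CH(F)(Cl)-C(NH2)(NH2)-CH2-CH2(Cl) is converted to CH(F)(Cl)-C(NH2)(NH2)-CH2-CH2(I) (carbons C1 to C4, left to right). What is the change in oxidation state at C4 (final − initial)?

0

Before: C4 has 1 bond to C, 2 bonds to H, 1 bond to Cl → oxidation state -1.
After: C4 has 1 bond to C, 2 bonds to H, 1 bond to I → oxidation state -1.
Δ = -1 − (-1) = 0, so no net redox change at C4.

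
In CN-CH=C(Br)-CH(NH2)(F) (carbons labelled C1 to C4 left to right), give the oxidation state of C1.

+3

C1 has one bond to C (0), a triple bond to N (3×+1 = +3).
Oxidation state = 0 + 3 = +3.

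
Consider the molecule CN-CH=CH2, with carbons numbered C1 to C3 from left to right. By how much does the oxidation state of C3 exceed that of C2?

C3: 2C, 2H → 0 − 2 = -2
C2: 3C, 1H → 0 − 1 = -1
Difference: -2 − (-1) = -1.

-1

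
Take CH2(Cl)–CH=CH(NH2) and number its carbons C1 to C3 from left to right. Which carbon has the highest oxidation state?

C3

Bonds to more-electronegative neighbours contribute +1 each, bonds to H or metals contribute −1 each, and C–C bonds contribute 0. Tallying each carbon:
C1: 1C, 2H, 1Cl → 0 − 2 + 1 = -1
C2: 3C, 1H → 0 − 1 = -1
C3: 2C, 1H, 1N → 0 − 1 + 1 = 0
The most oxidised carbon is C3 at 0.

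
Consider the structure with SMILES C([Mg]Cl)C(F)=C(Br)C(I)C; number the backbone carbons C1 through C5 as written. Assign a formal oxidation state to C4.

0

C4 has one bond to C (0), one bond to C (0), one bond to I (+1), one bond to H (-1).
Oxidation state = 0 + 0 + 1 − 1 = 0.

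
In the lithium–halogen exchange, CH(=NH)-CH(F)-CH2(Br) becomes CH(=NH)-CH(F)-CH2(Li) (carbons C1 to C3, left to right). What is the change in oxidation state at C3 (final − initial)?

Before: C3 has 1 bond to C, 2 bonds to H, 1 bond to Br → oxidation state -1.
After: C3 has 1 bond to C, 2 bonds to H, 1 bond to Li → oxidation state -3.
Δ = -3 − (-1) = -2, so this is a reduction at C3.

-2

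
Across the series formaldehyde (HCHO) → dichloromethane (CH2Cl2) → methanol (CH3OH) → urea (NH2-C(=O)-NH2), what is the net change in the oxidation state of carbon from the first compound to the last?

Carbon oxidation states along the series — formaldehyde: 0, dichloromethane: 0, methanol: -2, urea: +4.
Net change = +4 − (0) = +4.

+4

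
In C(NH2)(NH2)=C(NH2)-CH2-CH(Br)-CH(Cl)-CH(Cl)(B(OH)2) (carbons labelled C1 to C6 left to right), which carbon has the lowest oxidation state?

Tallying each carbon's bonds:
C1: 2C, 2N → 0 + 2 = +2
C2: 3C, 1N → 0 + 1 = +1
C3: 2C, 2H → 0 − 2 = -2
C4: 2C, 1H, 1Br → 0 − 1 + 1 = 0
C5: 2C, 1H, 1Cl → 0 − 1 + 1 = 0
C6: 1C, 1H, 1Cl, 1B → 0 − 1 + 1 − 1 = -1
The most reduced carbon is C3 at -2.

C3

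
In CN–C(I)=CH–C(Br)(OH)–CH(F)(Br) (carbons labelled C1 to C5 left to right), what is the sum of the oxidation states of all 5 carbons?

+6

Assign +1 per bond to O/N/halogen, −1 per bond to H or an electropositive element, and 0 per bond to carbon. Tallying each carbon:
C1: 1C, 3N → 0 + 3 = +3
C2: 3C, 1I → 0 + 1 = +1
C3: 3C, 1H → 0 − 1 = -1
C4: 2C, 1O, 1Br → 0 + 1 + 1 = +2
C5: 1C, 1H, 1F, 1Br → 0 − 1 + 1 + 1 = +1
Sum = +3 + 1 − 1 + 2 + 1 = +6.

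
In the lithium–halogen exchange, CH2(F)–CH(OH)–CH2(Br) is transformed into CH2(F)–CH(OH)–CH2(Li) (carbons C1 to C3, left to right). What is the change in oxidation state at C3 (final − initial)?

-2

Before: C3 has 1 bond to C, 2 bonds to H, 1 bond to Br → oxidation state -1.
After: C3 has 1 bond to C, 2 bonds to H, 1 bond to Li → oxidation state -3.
Δ = -3 − (-1) = -2, so this is a reduction at C3.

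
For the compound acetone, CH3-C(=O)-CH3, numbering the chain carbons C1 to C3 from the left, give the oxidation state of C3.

-3

Assign +1 per bond to O/N/halogen, −1 per bond to H or an electropositive element, and 0 per bond to carbon.
C3 has one bond to H (-1), one bond to H (-1), one bond to H (-1), one bond to C (0).
Oxidation state = -1 − 1 − 1 + 0 = -3.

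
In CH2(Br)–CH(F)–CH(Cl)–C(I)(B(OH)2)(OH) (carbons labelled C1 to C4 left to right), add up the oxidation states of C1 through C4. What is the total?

Assign +1 per bond to O/N/halogen, −1 per bond to H or an electropositive element, and 0 per bond to carbon. Tallying each carbon:
C1: 1C, 2H, 1Br → 0 − 2 + 1 = -1
C2: 2C, 1H, 1F → 0 − 1 + 1 = 0
C3: 2C, 1H, 1Cl → 0 − 1 + 1 = 0
C4: 1C, 1O, 1I, 1B → 0 + 1 + 1 − 1 = +1
Sum = -1 + 0 + 0 + 1 = 0.

0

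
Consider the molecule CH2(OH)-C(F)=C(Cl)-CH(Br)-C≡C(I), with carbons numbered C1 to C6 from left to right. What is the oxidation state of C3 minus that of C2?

C3: 3C, 1Cl → 0 + 1 = +1
C2: 3C, 1F → 0 + 1 = +1
Difference: +1 − (+1) = 0.

0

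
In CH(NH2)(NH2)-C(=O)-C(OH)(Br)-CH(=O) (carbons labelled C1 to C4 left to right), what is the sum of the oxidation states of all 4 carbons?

Tallying each carbon's bonds:
C1: 1C, 1H, 2N → 0 − 1 + 2 = +1
C2: 2C, 2O → 0 + 2 = +2
C3: 2C, 1O, 1Br → 0 + 1 + 1 = +2
C4: 1C, 1H, 2O → 0 − 1 + 2 = +1
Sum = +1 + 2 + 2 + 1 = +6.

+6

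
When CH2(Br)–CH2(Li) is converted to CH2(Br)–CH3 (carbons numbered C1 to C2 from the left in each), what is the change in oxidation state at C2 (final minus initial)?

0

Before: C2 has 1 bond to C, 2 bonds to H, 1 bond to Li → oxidation state -3.
After: C2 has 1 bond to C, 3 bonds to H → oxidation state -3.
Δ = -3 − (-3) = 0, so no net redox change at C2.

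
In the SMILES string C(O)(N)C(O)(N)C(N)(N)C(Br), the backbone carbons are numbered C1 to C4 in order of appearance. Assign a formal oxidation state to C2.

+2

Bonds to more-electronegative neighbours contribute +1 each, bonds to H or metals contribute −1 each, and C–C bonds contribute 0.
C2 has one bond to C (0), one bond to C (0), one bond to O (+1), one bond to N (+1).
Oxidation state = 0 + 0 + 1 + 1 = +2.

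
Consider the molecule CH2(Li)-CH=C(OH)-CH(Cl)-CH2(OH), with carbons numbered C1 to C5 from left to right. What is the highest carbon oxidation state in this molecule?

+1

Tallying each carbon's bonds:
C1: 1C, 2H, 1Li → 0 − 2 − 1 = -3
C2: 3C, 1H → 0 − 1 = -1
C3: 3C, 1O → 0 + 1 = +1
C4: 2C, 1H, 1Cl → 0 − 1 + 1 = 0
C5: 1C, 2H, 1O → 0 − 2 + 1 = -1
The highest value is +1.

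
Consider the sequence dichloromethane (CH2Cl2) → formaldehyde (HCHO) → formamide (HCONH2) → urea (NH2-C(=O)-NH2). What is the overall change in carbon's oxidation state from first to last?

Carbon oxidation states along the series — dichloromethane: 0, formaldehyde: 0, formamide: +2, urea: +4.
Net change = +4 − (0) = +4.

+4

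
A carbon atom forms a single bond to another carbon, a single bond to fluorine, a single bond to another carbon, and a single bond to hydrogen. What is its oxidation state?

Each bond to a more electronegative atom (O, N, halogen) counts +1, each bond to a less electronegative atom (H, metal, B, Si) counts −1, and each C–C bond counts 0.
The carbon has one bond to C (0), one bond to C (0), one bond to H (-1), one bond to F (+1).
Oxidation state = 0 + 0 − 1 + 1 = 0.

0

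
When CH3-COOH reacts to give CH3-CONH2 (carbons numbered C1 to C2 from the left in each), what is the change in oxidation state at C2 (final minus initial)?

0

Before: C2 has 1 bond to C, 3 bonds to O → oxidation state +3.
After: C2 has 1 bond to C, 2 bonds to O, 1 bond to N → oxidation state +3.
Δ = +3 − (+3) = 0, so no net redox change at C2.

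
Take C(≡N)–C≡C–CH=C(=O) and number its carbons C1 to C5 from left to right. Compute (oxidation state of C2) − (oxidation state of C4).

+1

C2: 4C → 0 = 0
C4: 3C, 1H → 0 − 1 = -1
Difference: 0 − (-1) = +1.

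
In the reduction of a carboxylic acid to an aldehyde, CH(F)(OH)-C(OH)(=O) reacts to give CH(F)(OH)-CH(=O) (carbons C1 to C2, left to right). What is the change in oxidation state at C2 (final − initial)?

-2

Before: C2 has 1 bond to C, 3 bonds to O → oxidation state +3.
After: C2 has 1 bond to C, 1 bond to H, 2 bonds to O → oxidation state +1.
Δ = +1 − (+3) = -2, so this is a reduction at C2.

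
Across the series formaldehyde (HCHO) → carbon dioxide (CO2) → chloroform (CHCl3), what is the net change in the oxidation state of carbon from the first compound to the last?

Carbon oxidation states along the series — formaldehyde: 0, carbon dioxide: +4, chloroform: +2.
Net change = +2 − (0) = +2.

+2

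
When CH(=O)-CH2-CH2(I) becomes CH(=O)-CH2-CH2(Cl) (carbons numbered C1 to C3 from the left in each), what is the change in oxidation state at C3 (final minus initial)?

Before: C3 has 1 bond to C, 2 bonds to H, 1 bond to I → oxidation state -1.
After: C3 has 1 bond to C, 2 bonds to H, 1 bond to Cl → oxidation state -1.
Δ = -1 − (-1) = 0, so no net redox change at C3.

0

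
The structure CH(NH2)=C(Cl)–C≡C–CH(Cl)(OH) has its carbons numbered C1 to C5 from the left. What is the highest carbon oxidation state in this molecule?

Tallying each carbon's bonds:
C1: 2C, 1H, 1N → 0 − 1 + 1 = 0
C2: 3C, 1Cl → 0 + 1 = +1
C3: 4C → 0 = 0
C4: 4C → 0 = 0
C5: 1C, 1H, 1O, 1Cl → 0 − 1 + 1 + 1 = +1
The highest value is +1.

+1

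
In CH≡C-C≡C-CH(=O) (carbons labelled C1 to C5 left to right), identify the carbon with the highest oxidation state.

C5

Count +1 for every bond to an atom more electronegative than carbon and −1 for every bond to one less electronegative; C–C bonds are 0. Tallying each carbon:
C1: 3C, 1H → 0 − 1 = -1
C2: 4C → 0 = 0
C3: 4C → 0 = 0
C4: 4C → 0 = 0
C5: 1C, 1H, 2O → 0 − 1 + 2 = +1
The most oxidised carbon is C5 at +1.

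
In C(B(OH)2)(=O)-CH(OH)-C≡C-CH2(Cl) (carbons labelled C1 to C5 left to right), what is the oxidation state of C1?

Each bond to a more electronegative atom (O, N, halogen) counts +1, each bond to a less electronegative atom (H, metal, B, Si) counts −1, and each C–C bond counts 0.
C1 has one bond to C (0), one bond to B (-1), a double bond to O (2×+1 = +2).
Oxidation state = 0 − 1 + 2 = +1.

+1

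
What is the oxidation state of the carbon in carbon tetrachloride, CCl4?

+4

The carbon has one bond to Cl (+1), one bond to Cl (+1), one bond to Cl (+1), one bond to Cl (+1).
Oxidation state = +1 + 1 + 1 + 1 = +4.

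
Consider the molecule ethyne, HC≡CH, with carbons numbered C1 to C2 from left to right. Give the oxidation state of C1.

-1

Bonds to more-electronegative neighbours contribute +1 each, bonds to H or metals contribute −1 each, and C–C bonds contribute 0.
C1 has one bond to H (-1), a triple bond to C (3×0 = 0).
Oxidation state = -1 + 0 = -1.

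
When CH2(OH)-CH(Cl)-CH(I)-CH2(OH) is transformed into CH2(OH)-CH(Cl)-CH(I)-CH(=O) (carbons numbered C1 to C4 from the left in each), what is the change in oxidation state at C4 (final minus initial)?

Before: C4 has 1 bond to C, 2 bonds to H, 1 bond to O → oxidation state -1.
After: C4 has 1 bond to C, 1 bond to H, 2 bonds to O → oxidation state +1.
Δ = +1 − (-1) = +2, so this is an oxidation at C4.

+2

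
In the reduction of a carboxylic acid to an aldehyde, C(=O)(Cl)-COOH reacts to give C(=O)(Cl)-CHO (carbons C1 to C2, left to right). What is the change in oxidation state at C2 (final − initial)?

Before: C2 has 1 bond to C, 3 bonds to O → oxidation state +3.
After: C2 has 1 bond to C, 1 bond to H, 2 bonds to O → oxidation state +1.
Δ = +1 − (+3) = -2, so this is a reduction at C2.

-2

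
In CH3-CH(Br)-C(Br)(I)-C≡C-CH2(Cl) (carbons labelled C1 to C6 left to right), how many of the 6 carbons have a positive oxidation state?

Tallying each carbon's bonds:
C1: 1C, 3H → 0 − 3 = -3
C2: 2C, 1H, 1Br → 0 − 1 + 1 = 0
C3: 2C, 1Br, 1I → 0 + 1 + 1 = +2
C4: 4C → 0 = 0
C5: 4C → 0 = 0
C6: 1C, 2H, 1Cl → 0 − 2 + 1 = -1
1 carbon (C3) meets the condition.

1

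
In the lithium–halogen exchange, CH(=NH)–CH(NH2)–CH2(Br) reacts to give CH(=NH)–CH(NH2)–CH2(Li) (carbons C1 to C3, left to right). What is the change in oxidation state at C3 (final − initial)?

Before: C3 has 1 bond to C, 2 bonds to H, 1 bond to Br → oxidation state -1.
After: C3 has 1 bond to C, 2 bonds to H, 1 bond to Li → oxidation state -3.
Δ = -3 − (-1) = -2, so this is a reduction at C3.

-2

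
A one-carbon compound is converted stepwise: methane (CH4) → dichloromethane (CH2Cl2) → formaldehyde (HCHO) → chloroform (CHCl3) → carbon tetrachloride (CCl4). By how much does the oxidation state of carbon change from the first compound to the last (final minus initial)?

Carbon oxidation states along the series — methane: -4, dichloromethane: 0, formaldehyde: 0, chloroform: +2, carbon tetrachloride: +4.
Net change = +4 − (-4) = +8.

+8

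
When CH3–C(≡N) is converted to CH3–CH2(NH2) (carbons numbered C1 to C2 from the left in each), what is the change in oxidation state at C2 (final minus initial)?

-4

Before: C2 has 1 bond to C, 3 bonds to N → oxidation state +3.
After: C2 has 1 bond to C, 2 bonds to H, 1 bond to N → oxidation state -1.
Δ = -1 − (+3) = -4, so this is a reduction at C2.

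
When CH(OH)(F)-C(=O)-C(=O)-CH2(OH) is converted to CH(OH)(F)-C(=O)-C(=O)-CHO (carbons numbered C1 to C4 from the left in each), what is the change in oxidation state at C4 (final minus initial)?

+2

Before: C4 has 1 bond to C, 2 bonds to H, 1 bond to O → oxidation state -1.
After: C4 has 1 bond to C, 1 bond to H, 2 bonds to O → oxidation state +1.
Δ = +1 − (-1) = +2, so this is an oxidation at C4.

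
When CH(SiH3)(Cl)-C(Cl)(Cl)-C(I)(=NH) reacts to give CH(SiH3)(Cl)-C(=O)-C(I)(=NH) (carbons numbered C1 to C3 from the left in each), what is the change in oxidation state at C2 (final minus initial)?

Before: C2 has 2 bonds to C, 2 bonds to Cl → oxidation state +2.
After: C2 has 2 bonds to C, 2 bonds to O → oxidation state +2.
Δ = +2 − (+2) = 0, so no net redox change at C2.

0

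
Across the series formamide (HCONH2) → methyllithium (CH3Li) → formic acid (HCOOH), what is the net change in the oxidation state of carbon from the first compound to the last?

0

Carbon oxidation states along the series — formamide: +2, methyllithium: -4, formic acid: +2.
Net change = +2 − (+2) = 0.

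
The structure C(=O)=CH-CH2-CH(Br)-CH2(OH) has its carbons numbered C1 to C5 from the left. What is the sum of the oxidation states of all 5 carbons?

Tallying each carbon's bonds:
C1: 2C, 2O → 0 + 2 = +2
C2: 3C, 1H → 0 − 1 = -1
C3: 2C, 2H → 0 − 2 = -2
C4: 2C, 1H, 1Br → 0 − 1 + 1 = 0
C5: 1C, 2H, 1O → 0 − 2 + 1 = -1
Sum = +2 − 1 − 2 + 0 − 1 = -2.

-2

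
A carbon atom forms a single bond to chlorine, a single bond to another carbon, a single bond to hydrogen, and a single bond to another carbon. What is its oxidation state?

Each bond to a more electronegative atom (O, N, halogen) counts +1, each bond to a less electronegative atom (H, metal, B, Si) counts −1, and each C–C bond counts 0.
The carbon has one bond to C (0), one bond to C (0), one bond to Cl (+1), one bond to H (-1).
Oxidation state = 0 + 0 + 1 − 1 = 0.

0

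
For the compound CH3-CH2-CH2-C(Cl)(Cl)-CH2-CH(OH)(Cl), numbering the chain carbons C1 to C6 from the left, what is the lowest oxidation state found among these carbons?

Each bond to a more electronegative atom (O, N, halogen) counts +1, each bond to a less electronegative atom (H, metal, B, Si) counts −1, and each C–C bond counts 0. Tallying each carbon:
C1: 1C, 3H → 0 − 3 = -3
C2: 2C, 2H → 0 − 2 = -2
C3: 2C, 2H → 0 − 2 = -2
C4: 2C, 2Cl → 0 + 2 = +2
C5: 2C, 2H → 0 − 2 = -2
C6: 1C, 1H, 1O, 1Cl → 0 − 1 + 1 + 1 = +1
The lowest value is -3.

-3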